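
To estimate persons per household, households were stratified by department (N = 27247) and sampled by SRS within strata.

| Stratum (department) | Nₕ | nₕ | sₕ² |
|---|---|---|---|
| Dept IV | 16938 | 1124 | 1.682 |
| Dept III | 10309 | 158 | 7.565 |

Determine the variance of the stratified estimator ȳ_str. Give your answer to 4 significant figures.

Var(ȳ_str) = Σₕ Wₕ²(1 − fₕ)sₕ²/nₕ with Wₕ = Nₕ/N, N = 27247.
Dept IV: Wₕ = 0.62164642; term = 0.62164642²·(1 − 0.06635966)·1.682/1124 = 5.3991595 × 10^-4.
Dept III: Wₕ = 0.37835358; term = 0.37835358²·(1 − 0.01532641)·7.565/158 = 0.0067490062.
Sum = 0.0072889222.

0.007289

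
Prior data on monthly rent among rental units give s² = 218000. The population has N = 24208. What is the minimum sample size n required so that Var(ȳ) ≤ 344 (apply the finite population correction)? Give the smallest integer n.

618

Without fpc, n₀ = s²/D = 218000/344 = 633.7209.
With fpc, (1 − n/N)·s²/n ≤ D requires n ≥ n₀/(1 + n₀/N) = 633.7209/(1 + 633.7209/24208) = 617.5545.
Rounding up, n = 618.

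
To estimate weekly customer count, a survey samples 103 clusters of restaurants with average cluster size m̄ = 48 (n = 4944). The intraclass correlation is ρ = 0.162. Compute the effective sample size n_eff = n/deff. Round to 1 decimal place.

573.9

deff = 1 + (48 − 1)·0.162 = 1 + 7.614 = 8.614.
n_eff = 4944 / 8.614 = 573.9.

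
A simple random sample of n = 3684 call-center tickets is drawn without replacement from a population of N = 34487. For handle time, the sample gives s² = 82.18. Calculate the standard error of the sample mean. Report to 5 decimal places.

0.14115

Under SRS without replacement, Var(ȳ) = (1 − f)·s²/n with f = n/N = 3684/34487 = 0.10682286.
Var(ȳ) = (1 − 0.10682286)·82.18/3684 = 0.89317714·0.022307275 = 0.019924348.
SE(ȳ) = √(0.019924348) = 0.14115.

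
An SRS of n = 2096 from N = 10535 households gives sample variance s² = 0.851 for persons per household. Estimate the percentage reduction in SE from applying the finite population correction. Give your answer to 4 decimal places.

10.4989

f = n/N = 2096/10535 = 0.19895586.
SE_no-fpc = √(s²/n) = 0.020149726; SE_fpc = √((1−f)s²/n) = 0.01803422.
Ratio = √(1−f) = 0.89501069. Reduction = 100·(1 − 0.89501069) = 10.4989%.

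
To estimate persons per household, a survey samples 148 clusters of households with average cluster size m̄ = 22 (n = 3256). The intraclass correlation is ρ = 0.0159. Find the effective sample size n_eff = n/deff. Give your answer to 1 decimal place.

2441.0

deff = 1 + (22 − 1)·0.0159 = 1 + 0.3339 = 1.3339.
n_eff = 3256 / 1.3339 = 2441.0.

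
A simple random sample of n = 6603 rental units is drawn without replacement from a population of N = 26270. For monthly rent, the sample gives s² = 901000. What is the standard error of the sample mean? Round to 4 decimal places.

Under SRS without replacement, Var(ȳ) = (1 − f)·s²/n with f = n/N = 6603/26270 = 0.25135135.
Var(ȳ) = (1 − 0.25135135)·901000/6603 = 0.74864865·136.45313 = 102.15545.
SE(ȳ) = √(102.15545) = 10.1072.

10.1072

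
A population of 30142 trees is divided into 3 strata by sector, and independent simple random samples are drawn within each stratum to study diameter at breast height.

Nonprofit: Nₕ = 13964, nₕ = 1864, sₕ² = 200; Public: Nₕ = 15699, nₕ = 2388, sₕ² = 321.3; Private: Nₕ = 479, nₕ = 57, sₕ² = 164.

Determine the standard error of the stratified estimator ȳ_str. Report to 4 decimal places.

0.2270

Var(ȳ_str) = Σₕ Wₕ²(1 − fₕ)sₕ²/nₕ with Wₕ = Nₕ/N, N = 30142.
Nonprofit: Wₕ = 0.46327384; term = 0.46327384²·(1 − 0.13348611)·200/1864 = 0.019954239.
Public: Wₕ = 0.52083472; term = 0.52083472²·(1 − 0.15211160)·321.3/2388 = 0.030946743.
Private: Wₕ = 0.01589145; term = 0.01589145²·(1 − 0.11899791)·164/57 = 6.4013685 × 10^-4.
Sum = 0.051541119.
SE = √(0.051541119) = 0.2270.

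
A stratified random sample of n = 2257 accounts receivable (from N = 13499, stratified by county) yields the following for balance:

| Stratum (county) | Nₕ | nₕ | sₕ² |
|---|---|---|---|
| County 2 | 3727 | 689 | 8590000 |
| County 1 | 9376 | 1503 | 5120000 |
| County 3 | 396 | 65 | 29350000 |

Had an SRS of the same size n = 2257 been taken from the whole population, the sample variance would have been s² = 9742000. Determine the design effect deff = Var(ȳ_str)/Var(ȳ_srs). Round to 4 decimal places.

0.6898

Var(ȳ_str) = Σ Wₕ²(1−fₕ)sₕ²/nₕ with Wₕ = Nₕ/13499:
  County 2: (3727/13499)²·(1−689/3727)·8590000/689 = 774.67209
  County 1: (9376/13499)²·(1−1503/9376)·5120000/1503 = 1379.9573
  County 3: (396/13499)²·(1−65/396)·29350000/65 = 324.79904
  → Var(ȳ_str) = 2479.4284.
Var(ȳ_srs) = (1 − 2257/13499)·9742000/2257 = 3594.666.
deff = 2479.4284 / 3594.666 = 0.6898.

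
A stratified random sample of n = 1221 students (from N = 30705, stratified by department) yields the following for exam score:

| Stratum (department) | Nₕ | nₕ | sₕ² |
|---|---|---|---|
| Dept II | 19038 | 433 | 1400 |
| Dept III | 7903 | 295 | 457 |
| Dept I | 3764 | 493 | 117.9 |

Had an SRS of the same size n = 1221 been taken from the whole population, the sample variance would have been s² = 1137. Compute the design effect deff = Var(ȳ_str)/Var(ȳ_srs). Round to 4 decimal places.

Var(ȳ_str) = Σ Wₕ²(1−fₕ)sₕ²/nₕ with Wₕ = Nₕ/30705:
  Dept II: (19038/30705)²·(1−433/19038)·1400/433 = 1.2147109
  Dept III: (7903/30705)²·(1−295/7903)·457/295 = 0.098795796
  Dept I: (3764/30705)²·(1−493/3764)·117.9/493 = 0.0031230493
  → Var(ȳ_str) = 1.3166297.
Var(ȳ_srs) = (1 − 1221/30705)·1137/1221 = 0.89417413.
deff = 1.3166297 / 0.89417413 = 1.4725.

1.4725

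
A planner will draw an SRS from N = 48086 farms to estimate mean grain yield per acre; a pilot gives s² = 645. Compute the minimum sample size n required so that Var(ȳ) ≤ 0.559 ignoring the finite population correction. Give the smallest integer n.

Without fpc, n₀ = s²/D = 645/0.559 = 1153.8462.
Rounding up, n = 1154.

1154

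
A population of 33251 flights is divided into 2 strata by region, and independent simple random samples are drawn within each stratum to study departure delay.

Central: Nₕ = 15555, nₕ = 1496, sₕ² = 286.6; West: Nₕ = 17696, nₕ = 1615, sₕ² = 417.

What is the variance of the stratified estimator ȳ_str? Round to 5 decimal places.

Var(ȳ_str) = Σₕ Wₕ²(1 − fₕ)sₕ²/nₕ with Wₕ = Nₕ/N, N = 33251.
Central: Wₕ = 0.46780548; term = 0.46780548²·(1 − 0.09617486)·286.6/1496 = 0.037893055.
West: Wₕ = 0.53219452; term = 0.53219452²·(1 − 0.09126356)·417/1615 = 0.066457235.
Sum = 0.10435029.

0.10435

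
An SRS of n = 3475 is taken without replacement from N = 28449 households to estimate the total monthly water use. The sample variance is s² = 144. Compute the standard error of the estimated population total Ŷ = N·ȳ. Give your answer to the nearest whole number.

5426

Var(Ŷ) = N²·Var(ȳ) = N²·(1 − n/N)·s²/n.
f = 3475/28449 = 0.12214841; Var(ȳ) = 0.87785159·144/3475 = 0.03637716.
Var(Ŷ) = 28449² · 0.03637716 = 2.9441694 × 10^7.
SE(Ŷ) = √(2.9441694 × 10^7) = 5426.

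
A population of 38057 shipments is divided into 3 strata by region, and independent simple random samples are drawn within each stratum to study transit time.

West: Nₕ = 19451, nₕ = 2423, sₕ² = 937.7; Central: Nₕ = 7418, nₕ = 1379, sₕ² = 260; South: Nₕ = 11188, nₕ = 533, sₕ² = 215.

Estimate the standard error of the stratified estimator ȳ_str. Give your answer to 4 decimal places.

0.3571

Var(ȳ_str) = Σₕ Wₕ²(1 − fₕ)sₕ²/nₕ with Wₕ = Nₕ/N, N = 38057.
West: Wₕ = 0.51110177; term = 0.51110177²·(1 − 0.12456943)·937.7/2423 = 0.088500755.
Central: Wₕ = 0.19491815; term = 0.19491815²·(1 − 0.18589916)·260/1379 = 0.0058316552.
South: Wₕ = 0.29398008; term = 0.29398008²·(1 − 0.04764033)·215/533 = 0.033200763.
Sum = 0.12753317.
SE = √(0.12753317) = 0.3571.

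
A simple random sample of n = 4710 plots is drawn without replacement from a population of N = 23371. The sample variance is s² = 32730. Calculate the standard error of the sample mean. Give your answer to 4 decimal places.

Under SRS without replacement, Var(ȳ) = (1 − f)·s²/n with f = n/N = 4710/23371 = 0.20153181.
Var(ȳ) = (1 − 0.20153181)·32730/4710 = 0.79846819·6.9490446 = 5.548591.
SE(ȳ) = √(5.548591) = 2.3555.

2.3555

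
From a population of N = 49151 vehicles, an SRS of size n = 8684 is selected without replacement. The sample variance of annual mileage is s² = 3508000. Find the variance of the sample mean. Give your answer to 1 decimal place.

332.6

Under SRS without replacement, Var(ȳ) = (1 − f)·s²/n with f = n/N = 8684/49151 = 0.17668003.
Var(ȳ) = (1 − 0.17668003)·3508000/8684 = 0.82331997·403.96131 = 332.58941.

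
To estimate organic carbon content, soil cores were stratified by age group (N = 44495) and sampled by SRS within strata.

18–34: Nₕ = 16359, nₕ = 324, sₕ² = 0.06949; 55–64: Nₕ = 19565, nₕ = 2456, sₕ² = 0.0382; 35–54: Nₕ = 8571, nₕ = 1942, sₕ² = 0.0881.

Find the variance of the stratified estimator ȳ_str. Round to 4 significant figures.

3.235 × 10^-5

Var(ȳ_str) = Σₕ Wₕ²(1 − fₕ)sₕ²/nₕ with Wₕ = Nₕ/N, N = 44495.
18–34: Wₕ = 0.36765929; term = 0.36765929²·(1 − 0.01980561)·0.06949/324 = 2.8417155 × 10^-5.
55–64: Wₕ = 0.43971233; term = 0.43971233²·(1 − 0.12553028)·0.0382/2456 = 2.6297657 × 10^-6.
35–54: Wₕ = 0.19262839; term = 0.19262839²·(1 − 0.22657800)·0.0881/1942 = 1.3019184 × 10^-6.
Sum = 3.2348839 × 10^-5.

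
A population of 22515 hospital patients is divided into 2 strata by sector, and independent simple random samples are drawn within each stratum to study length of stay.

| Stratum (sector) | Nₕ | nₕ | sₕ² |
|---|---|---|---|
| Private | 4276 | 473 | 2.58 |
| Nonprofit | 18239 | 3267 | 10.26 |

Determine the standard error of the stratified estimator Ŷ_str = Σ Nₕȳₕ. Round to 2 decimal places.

Var(Ŷ_str) = Σₕ Nₕ²(1 − fₕ)sₕ²/nₕ.
Private: 4276²·(1 − 473/4276)·2.58/473 = 88699.789.
Nonprofit: 18239²·(1 − 3267/18239)·10.26/3267 = 857588.74.
Sum = 946288.53.
SE = √(946288.53) = 972.77.

972.77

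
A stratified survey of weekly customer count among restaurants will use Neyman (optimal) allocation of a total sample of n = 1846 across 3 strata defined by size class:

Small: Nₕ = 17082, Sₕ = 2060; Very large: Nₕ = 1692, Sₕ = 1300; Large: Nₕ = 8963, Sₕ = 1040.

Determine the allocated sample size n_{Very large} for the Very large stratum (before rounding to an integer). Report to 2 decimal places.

Neyman allocation: nₕ = n·NₕSₕ / Σⱼ NⱼSⱼ.
Σ NⱼSⱼ = 17082·2060 + 1692·1300 + 8963·1040 = 4.671004 × 10^7.
n_{Very large} = 1846·1692·1300 / (4.671004 × 10^7) = 86.93.

86.93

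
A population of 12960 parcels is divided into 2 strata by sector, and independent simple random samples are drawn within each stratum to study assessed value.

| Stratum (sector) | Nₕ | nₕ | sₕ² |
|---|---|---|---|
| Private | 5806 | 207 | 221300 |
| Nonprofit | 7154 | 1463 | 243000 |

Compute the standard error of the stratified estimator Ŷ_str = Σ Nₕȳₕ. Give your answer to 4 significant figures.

203800

Var(Ŷ_str) = Σₕ Nₕ²(1 − fₕ)sₕ²/nₕ.
Private: 5806²·(1 − 207/5806)·221300/207 = 3.4753502 × 10^10.
Nonprofit: 7154²·(1 − 1463/7154)·243000/1463 = 6.7623784 × 10^9.
Sum = 4.151588 × 10^10.
SE = √(4.151588 × 10^10) = 203800.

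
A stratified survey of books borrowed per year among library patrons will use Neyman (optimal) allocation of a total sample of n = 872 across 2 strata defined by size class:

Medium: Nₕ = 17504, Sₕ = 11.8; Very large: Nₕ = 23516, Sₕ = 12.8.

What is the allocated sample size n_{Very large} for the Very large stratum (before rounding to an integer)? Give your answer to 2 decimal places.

517.14

Neyman allocation: nₕ = n·NₕSₕ / Σⱼ NⱼSⱼ.
Σ NⱼSⱼ = 17504·11.8 + 23516·12.8 = 507552.
n_{Very large} = 872·23516·12.8 / 507552 = 517.14.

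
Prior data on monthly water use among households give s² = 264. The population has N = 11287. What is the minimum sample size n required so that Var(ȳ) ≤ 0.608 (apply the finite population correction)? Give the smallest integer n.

Without fpc, n₀ = s²/D = 264/0.608 = 434.2105.
With fpc, (1 − n/N)·s²/n ≤ D requires n ≥ n₀/(1 + n₀/N) = 434.2105/(1 + 434.2105/11287) = 418.1252.
Rounding up, n = 419.

419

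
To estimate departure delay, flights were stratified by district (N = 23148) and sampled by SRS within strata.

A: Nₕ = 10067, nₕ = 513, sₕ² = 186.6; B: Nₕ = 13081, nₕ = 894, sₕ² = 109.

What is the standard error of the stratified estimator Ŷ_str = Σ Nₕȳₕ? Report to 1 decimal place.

7377.1

Var(Ŷ_str) = Σₕ Nₕ²(1 − fₕ)sₕ²/nₕ.
A: 10067²·(1 − 513/10067)·186.6/513 = 3.4984815 × 10^7.
B: 13081²·(1 − 894/13081)·109/894 = 1.9436888 × 10^7.
Sum = 5.4421703 × 10^7.
SE = √(5.4421703 × 10^7) = 7377.1.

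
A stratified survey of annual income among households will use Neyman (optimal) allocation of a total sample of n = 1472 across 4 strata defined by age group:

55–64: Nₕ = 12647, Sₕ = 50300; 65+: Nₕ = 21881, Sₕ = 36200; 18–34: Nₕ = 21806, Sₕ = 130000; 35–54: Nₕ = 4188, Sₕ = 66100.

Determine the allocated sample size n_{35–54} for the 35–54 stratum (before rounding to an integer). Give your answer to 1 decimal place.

89.8

Neyman allocation: nₕ = n·NₕSₕ / Σⱼ NⱼSⱼ.
Σ NⱼSⱼ = 12647·50300 + 21881·36200 + 21806·130000 + 4188·66100 = 4.5398431 × 10^9.
n_{35–54} = 1472·4188·66100 / (4.5398431 × 10^9) = 89.8.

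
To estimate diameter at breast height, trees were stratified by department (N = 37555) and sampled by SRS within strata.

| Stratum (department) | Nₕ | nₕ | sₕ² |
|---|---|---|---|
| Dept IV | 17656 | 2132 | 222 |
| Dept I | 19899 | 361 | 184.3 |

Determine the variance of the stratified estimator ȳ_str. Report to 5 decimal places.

0.16097

Var(ȳ_str) = Σₕ Wₕ²(1 − fₕ)sₕ²/nₕ with Wₕ = Nₕ/N, N = 37555.
Dept IV: Wₕ = 0.47013713; term = 0.47013713²·(1 − 0.12075215)·222/2132 = 0.020236071.
Dept I: Wₕ = 0.52986287; term = 0.52986287²·(1 − 0.01814162)·184.3/361 = 0.14073236.
Sum = 0.16096843.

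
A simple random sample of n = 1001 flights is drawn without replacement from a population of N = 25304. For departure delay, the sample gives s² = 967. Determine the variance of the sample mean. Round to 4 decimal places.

0.9278

Under SRS without replacement, Var(ȳ) = (1 − f)·s²/n with f = n/N = 1001/25304 = 0.03955896.
Var(ȳ) = (1 − 0.03955896)·967/1001 = 0.96044104·0.96603397 = 0.92781866.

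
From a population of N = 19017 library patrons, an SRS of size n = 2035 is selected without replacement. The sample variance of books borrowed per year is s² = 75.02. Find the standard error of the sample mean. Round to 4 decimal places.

Under SRS without replacement, Var(ȳ) = (1 − f)·s²/n with f = n/N = 2035/19017 = 0.10700952.
Var(ȳ) = (1 − 0.10700952)·75.02/2035 = 0.89299048·0.036864865 = 0.032919973.
SE(ȳ) = √(0.032919973) = 0.1814.

0.1814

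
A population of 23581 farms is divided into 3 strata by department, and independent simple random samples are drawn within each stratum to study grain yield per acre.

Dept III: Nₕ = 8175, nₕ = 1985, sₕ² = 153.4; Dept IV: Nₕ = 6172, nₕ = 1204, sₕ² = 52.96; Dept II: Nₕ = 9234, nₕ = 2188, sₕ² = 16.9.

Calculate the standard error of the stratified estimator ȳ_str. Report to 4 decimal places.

Var(ȳ_str) = Σₕ Wₕ²(1 − fₕ)sₕ²/nₕ with Wₕ = Nₕ/N, N = 23581.
Dept III: Wₕ = 0.34667741; term = 0.34667741²·(1 − 0.24281346)·153.4/1985 = 0.0070326471.
Dept IV: Wₕ = 0.26173614; term = 0.26173614²·(1 − 0.19507453)·52.96/1204 = 0.0024255183.
Dept II: Wₕ = 0.39158645; term = 0.39158645²·(1 − 0.23695040)·16.9/2188 = 9.0374823 × 10^-4.
Sum = 0.010361914.
SE = √(0.010361914) = 0.1018.

0.1018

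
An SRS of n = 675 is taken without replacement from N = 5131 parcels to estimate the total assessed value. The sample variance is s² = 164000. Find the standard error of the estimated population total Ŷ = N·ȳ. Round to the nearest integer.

74532

Var(Ŷ) = N²·Var(ȳ) = N²·(1 − n/N)·s²/n.
f = 675/5131 = 0.13155330; Var(ȳ) = 0.86844670·164000/675 = 211.00038.
Var(Ŷ) = 5131² · 211.00038 = 5.555041 × 10^9.
SE(Ŷ) = √(5.555041 × 10^9) = 74532.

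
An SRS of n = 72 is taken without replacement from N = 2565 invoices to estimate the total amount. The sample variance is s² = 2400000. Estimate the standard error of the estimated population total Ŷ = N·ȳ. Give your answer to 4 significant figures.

Var(Ŷ) = N²·Var(ȳ) = N²·(1 − n/N)·s²/n.
f = 72/2565 = 0.02807018; Var(ȳ) = 0.97192982·2400000/72 = 32397.661.
Var(Ŷ) = 2565² · 32397.661 = 2.131515 × 10^11.
SE(Ŷ) = √(2.131515 × 10^11) = 461700.

461700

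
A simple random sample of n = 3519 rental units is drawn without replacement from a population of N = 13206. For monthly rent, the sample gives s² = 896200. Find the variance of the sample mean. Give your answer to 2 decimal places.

186.81

Under SRS without replacement, Var(ȳ) = (1 − f)·s²/n with f = n/N = 3519/13206 = 0.26646979.
Var(ȳ) = (1 − 0.26646979)·896200/3519 = 0.73353021·254.67462 = 186.81153.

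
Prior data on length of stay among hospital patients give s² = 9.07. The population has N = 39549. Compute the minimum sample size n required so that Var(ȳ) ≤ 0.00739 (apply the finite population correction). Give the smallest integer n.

Without fpc, n₀ = s²/D = 9.07/0.00739 = 1227.3342.
With fpc, (1 − n/N)·s²/n ≤ D requires n ≥ n₀/(1 + n₀/N) = 1227.3342/(1 + 1227.3342/39549) = 1190.3924.
Rounding up, n = 1191.

1191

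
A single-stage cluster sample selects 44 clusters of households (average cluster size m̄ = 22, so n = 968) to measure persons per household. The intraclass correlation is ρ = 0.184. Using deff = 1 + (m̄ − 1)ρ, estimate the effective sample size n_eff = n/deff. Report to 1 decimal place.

deff = 1 + (22 − 1)·0.184 = 1 + 3.864 = 4.864.
n_eff = 968 / 4.864 = 199.0.

199.0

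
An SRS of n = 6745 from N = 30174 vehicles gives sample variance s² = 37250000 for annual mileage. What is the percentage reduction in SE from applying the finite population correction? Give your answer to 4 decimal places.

f = n/N = 6745/30174 = 0.22353682.
SE_no-fpc = √(s²/n) = 74.314261; SE_fpc = √((1−f)s²/n) = 65.483607.
Ratio = √(1−f) = 0.88117148. Reduction = 100·(1 − 0.88117148) = 11.8829%.

11.8829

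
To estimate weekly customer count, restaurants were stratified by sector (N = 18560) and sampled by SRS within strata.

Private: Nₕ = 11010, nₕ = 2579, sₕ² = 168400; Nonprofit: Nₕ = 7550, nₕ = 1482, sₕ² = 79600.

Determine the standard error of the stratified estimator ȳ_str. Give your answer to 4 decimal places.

Var(ȳ_str) = Σₕ Wₕ²(1 − fₕ)sₕ²/nₕ with Wₕ = Nₕ/N, N = 18560.
Private: Wₕ = 0.59321121; term = 0.59321121²·(1 − 0.23424160)·168400/2579 = 17.595484.
Nonprofit: Wₕ = 0.40678879; term = 0.40678879²·(1 − 0.19629139)·79600/1482 = 7.143342.
Sum = 24.738826.
SE = √(24.738826) = 4.9738.

4.9738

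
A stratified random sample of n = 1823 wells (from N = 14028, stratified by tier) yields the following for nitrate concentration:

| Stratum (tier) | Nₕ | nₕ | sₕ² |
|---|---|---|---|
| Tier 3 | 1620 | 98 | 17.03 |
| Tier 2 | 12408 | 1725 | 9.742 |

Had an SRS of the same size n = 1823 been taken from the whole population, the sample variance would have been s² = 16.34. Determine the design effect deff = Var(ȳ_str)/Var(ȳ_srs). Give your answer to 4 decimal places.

Var(ȳ_str) = Σ Wₕ²(1−fₕ)sₕ²/nₕ with Wₕ = Nₕ/14028:
  Tier 3: (1620/14028)²·(1−98/1620)·17.03/98 = 0.0021773424
  Tier 2: (12408/14028)²·(1−1725/12408)·9.742/1725 = 0.0038041928
  → Var(ȳ_str) = 0.0059815352.
Var(ȳ_srs) = (1 − 1823/14028)·16.34/1823 = 0.0077984342.
deff = 0.0059815352 / 0.0077984342 = 0.7670.

0.7670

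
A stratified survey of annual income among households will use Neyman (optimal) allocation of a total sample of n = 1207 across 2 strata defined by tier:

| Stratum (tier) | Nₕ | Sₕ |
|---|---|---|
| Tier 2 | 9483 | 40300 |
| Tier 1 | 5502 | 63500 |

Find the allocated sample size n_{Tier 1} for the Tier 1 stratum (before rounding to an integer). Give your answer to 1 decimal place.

Neyman allocation: nₕ = n·NₕSₕ / Σⱼ NⱼSⱼ.
Σ NⱼSⱼ = 9483·40300 + 5502·63500 = 7.315419 × 10^8.
n_{Tier 1} = 1207·5502·63500 / (7.315419 × 10^8) = 576.5.

576.5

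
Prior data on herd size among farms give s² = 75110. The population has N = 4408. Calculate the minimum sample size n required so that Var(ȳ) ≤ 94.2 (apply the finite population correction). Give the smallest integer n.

Without fpc, n₀ = s²/D = 75110/94.2 = 797.3461.
With fpc, (1 − n/N)·s²/n ≤ D requires n ≥ n₀/(1 + n₀/N) = 797.3461/(1 + 797.3461/4408) = 675.2100.
Rounding up, n = 676.

676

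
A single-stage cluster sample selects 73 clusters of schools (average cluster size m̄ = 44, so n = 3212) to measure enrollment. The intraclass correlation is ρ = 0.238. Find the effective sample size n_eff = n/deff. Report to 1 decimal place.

deff = 1 + (44 − 1)·0.238 = 1 + 10.234 = 11.234.
n_eff = 3212 / 11.234 = 285.9.

285.9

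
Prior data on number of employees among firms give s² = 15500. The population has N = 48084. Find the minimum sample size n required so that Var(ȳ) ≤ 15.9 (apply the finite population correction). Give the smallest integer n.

956

Without fpc, n₀ = s²/D = 15500/15.9 = 974.8428.
With fpc, (1 − n/N)·s²/n ≤ D requires n ≥ n₀/(1 + n₀/N) = 974.8428/(1 + 974.8428/48084) = 955.4718.
Rounding up, n = 956.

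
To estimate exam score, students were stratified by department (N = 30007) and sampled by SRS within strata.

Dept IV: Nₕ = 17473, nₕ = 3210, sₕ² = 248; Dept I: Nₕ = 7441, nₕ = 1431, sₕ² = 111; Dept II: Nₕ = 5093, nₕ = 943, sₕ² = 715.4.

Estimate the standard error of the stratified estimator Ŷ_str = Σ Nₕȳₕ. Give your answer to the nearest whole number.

Var(Ŷ_str) = Σₕ Nₕ²(1 − fₕ)sₕ²/nₕ.
Dept IV: 17473²·(1 − 3210/17473)·248/3210 = 1.9254179 × 10^7.
Dept I: 7441²·(1 − 1431/7441)·111/1431 = 3.4688788 × 10^6.
Dept II: 5093²·(1 − 943/5093)·715.4/943 = 1.6034633 × 10^7.
Sum = 3.8757691 × 10^7.
SE = √(3.8757691 × 10^7) = 6226.

6226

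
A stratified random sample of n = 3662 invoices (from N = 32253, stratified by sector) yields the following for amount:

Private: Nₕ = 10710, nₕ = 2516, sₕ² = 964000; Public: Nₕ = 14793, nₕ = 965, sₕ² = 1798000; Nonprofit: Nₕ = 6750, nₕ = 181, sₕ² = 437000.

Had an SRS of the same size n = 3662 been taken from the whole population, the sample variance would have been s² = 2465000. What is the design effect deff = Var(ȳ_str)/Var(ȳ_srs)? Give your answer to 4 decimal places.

Var(ȳ_str) = Σ Wₕ²(1−fₕ)sₕ²/nₕ with Wₕ = Nₕ/32253:
  Private: (10710/32253)²·(1−2516/10710)·964000/2516 = 32.322995
  Public: (14793/32253)²·(1−965/14793)·1798000/965 = 366.38507
  Nonprofit: (6750/32253)²·(1−181/6750)·437000/181 = 102.91192
  → Var(ȳ_str) = 501.61999.
Var(ȳ_srs) = (1 − 3662/32253)·2465000/3662 = 596.70244.
deff = 501.61999 / 596.70244 = 0.8407.

0.8407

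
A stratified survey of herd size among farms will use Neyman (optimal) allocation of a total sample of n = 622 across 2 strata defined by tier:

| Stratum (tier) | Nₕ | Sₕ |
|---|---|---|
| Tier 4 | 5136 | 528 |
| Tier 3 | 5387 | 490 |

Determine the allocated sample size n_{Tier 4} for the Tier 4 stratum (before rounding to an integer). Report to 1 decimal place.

315.2

Neyman allocation: nₕ = n·NₕSₕ / Σⱼ NⱼSⱼ.
Σ NⱼSⱼ = 5136·528 + 5387·490 = 5.351438 × 10^6.
n_{Tier 4} = 622·5136·528 / (5.351438 × 10^6) = 315.2.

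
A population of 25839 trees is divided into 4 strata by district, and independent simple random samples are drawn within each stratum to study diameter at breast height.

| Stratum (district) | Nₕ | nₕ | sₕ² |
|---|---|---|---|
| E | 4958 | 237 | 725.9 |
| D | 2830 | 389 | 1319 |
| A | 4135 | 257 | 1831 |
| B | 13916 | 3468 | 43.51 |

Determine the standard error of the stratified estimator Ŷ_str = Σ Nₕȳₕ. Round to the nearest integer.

Var(Ŷ_str) = Σₕ Nₕ²(1 − fₕ)sₕ²/nₕ.
E: 4958²·(1 − 237/4958)·725.9/237 = 7.1691716 × 10^7.
D: 2830²·(1 − 389/2830)·1319/389 = 2.3423372 × 10^7.
A: 4135²·(1 − 257/4135)·1831/257 = 1.1424535 × 10^8.
B: 13916²·(1 − 3468/13916)·43.51/3468 = 1.8241375 × 10^6.
Sum = 2.1118458 × 10^8.
SE = √(2.1118458 × 10^8) = 14532.

14532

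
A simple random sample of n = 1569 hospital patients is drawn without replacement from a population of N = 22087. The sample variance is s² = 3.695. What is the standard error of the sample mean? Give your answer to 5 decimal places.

0.04677

Under SRS without replacement, Var(ȳ) = (1 − f)·s²/n with f = n/N = 1569/22087 = 0.07103726.
Var(ȳ) = (1 − 0.07103726)·3.695/1569 = 0.92896274·0.0023550032 = 0.0021877102.
SE(ȳ) = √(0.0021877102) = 0.04677.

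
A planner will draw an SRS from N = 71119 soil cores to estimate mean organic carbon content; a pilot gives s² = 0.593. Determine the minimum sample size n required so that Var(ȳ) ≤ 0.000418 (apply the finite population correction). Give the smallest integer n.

1391

Without fpc, n₀ = s²/D = 0.593/0.000418 = 1418.6603.
With fpc, (1 − n/N)·s²/n ≤ D requires n ≥ n₀/(1 + n₀/N) = 1418.6603/(1 + 1418.6603/71119) = 1390.9148.
Rounding up, n = 1391.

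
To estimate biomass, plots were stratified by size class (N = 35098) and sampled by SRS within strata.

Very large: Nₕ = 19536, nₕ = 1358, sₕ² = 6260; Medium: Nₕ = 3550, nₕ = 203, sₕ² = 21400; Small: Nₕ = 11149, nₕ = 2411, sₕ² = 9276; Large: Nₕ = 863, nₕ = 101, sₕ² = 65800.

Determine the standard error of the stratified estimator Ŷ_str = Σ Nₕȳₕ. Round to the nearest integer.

60769

Var(Ŷ_str) = Σₕ Nₕ²(1 − fₕ)sₕ²/nₕ.
Very large: 19536²·(1 − 1358/19536)·6260/1358 = 1.6370288 × 10^9.
Medium: 3550²·(1 − 203/3550)·21400/203 = 1.2525694 × 10^9.
Small: 11149²·(1 − 2411/11149)·9276/2411 = 3.7481027 × 10^8.
Large: 863²·(1 − 101/863)·65800/101 = 4.2842054 × 10^8.
Sum = 3.692829 × 10^9.
SE = √(3.692829 × 10^9) = 60769.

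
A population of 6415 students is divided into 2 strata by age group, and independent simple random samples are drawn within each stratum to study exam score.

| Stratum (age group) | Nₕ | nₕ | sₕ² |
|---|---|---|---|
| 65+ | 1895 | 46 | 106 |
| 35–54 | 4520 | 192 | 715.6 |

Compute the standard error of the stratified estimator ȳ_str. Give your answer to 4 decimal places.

Var(ȳ_str) = Σₕ Wₕ²(1 − fₕ)sₕ²/nₕ with Wₕ = Nₕ/N, N = 6415.
65+: Wₕ = 0.29540140; term = 0.29540140²·(1 − 0.02427441)·106/46 = 0.19620083.
35–54: Wₕ = 0.70459860; term = 0.70459860²·(1 − 0.04247788)·715.6/192 = 1.771746.
Sum = 1.9679468.
SE = √(1.9679468) = 1.4028.

1.4028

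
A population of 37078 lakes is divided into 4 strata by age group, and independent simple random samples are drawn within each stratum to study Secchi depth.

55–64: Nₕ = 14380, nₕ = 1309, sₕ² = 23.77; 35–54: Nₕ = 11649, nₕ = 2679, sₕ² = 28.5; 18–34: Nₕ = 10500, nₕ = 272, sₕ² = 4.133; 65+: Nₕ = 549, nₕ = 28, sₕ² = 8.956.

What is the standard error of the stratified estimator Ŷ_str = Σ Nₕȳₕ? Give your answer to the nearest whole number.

2500

Var(Ŷ_str) = Σₕ Nₕ²(1 − fₕ)sₕ²/nₕ.
55–64: 14380²·(1 − 1309/14380)·23.77/1309 = 3.4131646 × 10^6.
35–54: 11649²·(1 − 2679/11649)·28.5/2679 = 1.111612 × 10^6.
18–34: 10500²·(1 − 272/10500)·4.133/272 = 1.631836 × 10^6.
65+: 549²·(1 − 28/549)·8.956/28 = 91488.419.
Sum = 6.248101 × 10^6.
SE = √(6.248101 × 10^6) = 2500.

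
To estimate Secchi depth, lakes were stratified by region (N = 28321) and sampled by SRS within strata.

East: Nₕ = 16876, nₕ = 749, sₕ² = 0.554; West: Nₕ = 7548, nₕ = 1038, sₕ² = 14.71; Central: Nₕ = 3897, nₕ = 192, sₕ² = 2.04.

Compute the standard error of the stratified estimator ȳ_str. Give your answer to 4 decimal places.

Var(ȳ_str) = Σₕ Wₕ²(1 − fₕ)sₕ²/nₕ with Wₕ = Nₕ/N, N = 28321.
East: Wₕ = 0.59588291; term = 0.59588291²·(1 − 0.04438256)·0.554/749 = 2.5097698 × 10^-4.
West: Wₕ = 0.26651601; term = 0.26651601²·(1 − 0.13751987)·14.71/1038 = 8.6818251 × 10^-4.
Central: Wₕ = 0.13760107; term = 0.13760107²·(1 − 0.04926867)·2.04/192 = 1.9126275 × 10^-4.
Sum = 0.0013104222.
SE = √(0.0013104222) = 0.0362.

0.0362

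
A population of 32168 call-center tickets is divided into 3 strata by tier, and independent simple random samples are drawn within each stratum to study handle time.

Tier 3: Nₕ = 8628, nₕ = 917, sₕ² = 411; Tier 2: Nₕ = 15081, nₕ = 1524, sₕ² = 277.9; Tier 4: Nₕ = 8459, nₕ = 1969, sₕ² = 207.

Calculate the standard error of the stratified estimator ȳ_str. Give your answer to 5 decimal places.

0.26537

Var(ȳ_str) = Σₕ Wₕ²(1 − fₕ)sₕ²/nₕ with Wₕ = Nₕ/N, N = 32168.
Tier 3: Wₕ = 0.26821686; term = 0.26821686²·(1 − 0.10628187)·411/917 = 0.028816764.
Tier 2: Wₕ = 0.46881995; term = 0.46881995²·(1 − 0.10105431)·277.9/1524 = 0.03602875.
Tier 4: Wₕ = 0.26296319; term = 0.26296319²·(1 − 0.23276983)·207/1969 = 0.0055775084.
Sum = 0.070423022.
SE = √(0.070423022) = 0.26537.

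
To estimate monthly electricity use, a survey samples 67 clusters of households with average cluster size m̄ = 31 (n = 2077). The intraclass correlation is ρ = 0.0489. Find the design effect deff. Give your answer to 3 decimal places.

2.467

deff = 1 + (31 − 1)·0.0489 = 1 + 1.467 = 2.467.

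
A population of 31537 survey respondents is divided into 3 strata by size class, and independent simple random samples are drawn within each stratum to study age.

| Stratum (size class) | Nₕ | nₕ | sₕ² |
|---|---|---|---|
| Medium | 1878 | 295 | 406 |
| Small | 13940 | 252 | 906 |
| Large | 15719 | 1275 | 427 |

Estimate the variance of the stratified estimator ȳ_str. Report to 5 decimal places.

0.77031

Var(ȳ_str) = Σₕ Wₕ²(1 − fₕ)sₕ²/nₕ with Wₕ = Nₕ/N, N = 31537.
Medium: Wₕ = 0.05954910; term = 0.05954910²·(1 − 0.15708200)·406/295 = 0.0041137677.
Small: Wₕ = 0.44202048; term = 0.44202048²·(1 − 0.01807747)·906/252 = 0.68974676.
Large: Wₕ = 0.49843042; term = 0.49843042²·(1 − 0.08111203)·427/1275 = 0.076452084.
Sum = 0.77031261.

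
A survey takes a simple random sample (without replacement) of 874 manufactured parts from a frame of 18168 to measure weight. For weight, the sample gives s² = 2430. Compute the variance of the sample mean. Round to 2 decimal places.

Under SRS without replacement, Var(ȳ) = (1 − f)·s²/n with f = n/N = 874/18168 = 0.04810656.
Var(ȳ) = (1 − 0.04810656)·2430/874 = 0.95189344·2.7803204 = 2.6465687.

2.65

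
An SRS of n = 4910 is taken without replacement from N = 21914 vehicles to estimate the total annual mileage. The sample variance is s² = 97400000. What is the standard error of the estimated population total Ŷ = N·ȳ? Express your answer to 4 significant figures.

Var(Ŷ) = N²·Var(ȳ) = N²·(1 − n/N)·s²/n.
f = 4910/21914 = 0.22405768; Var(ȳ) = 0.77594232·97400000/4910 = 15392.42.
Var(Ŷ) = 21914² · 15392.42 = 7.3918002 × 10^12.
SE(Ŷ) = √(7.3918002 × 10^12) = 2.719 × 10^6.

2.719 × 10^6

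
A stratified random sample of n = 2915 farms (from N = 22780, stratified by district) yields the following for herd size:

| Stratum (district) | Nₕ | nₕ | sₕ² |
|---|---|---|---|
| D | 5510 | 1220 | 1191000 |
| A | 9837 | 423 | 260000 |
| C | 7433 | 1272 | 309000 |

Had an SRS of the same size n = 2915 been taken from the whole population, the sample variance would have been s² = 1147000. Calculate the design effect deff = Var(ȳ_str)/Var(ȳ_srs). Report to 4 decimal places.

Var(ȳ_str) = Σ Wₕ²(1−fₕ)sₕ²/nₕ with Wₕ = Nₕ/22780:
  D: (5510/22780)²·(1−1220/5510)·1191000/1220 = 44.468592
  A: (9837/22780)²·(1−423/9837)·260000/423 = 109.68883
  C: (7433/22780)²·(1−1272/7433)·309000/1272 = 21.437753
  → Var(ȳ_str) = 175.59518.
Var(ȳ_srs) = (1 − 2915/22780)·1147000/2915 = 343.1308.
deff = 175.59518 / 343.1308 = 0.5117.

0.5117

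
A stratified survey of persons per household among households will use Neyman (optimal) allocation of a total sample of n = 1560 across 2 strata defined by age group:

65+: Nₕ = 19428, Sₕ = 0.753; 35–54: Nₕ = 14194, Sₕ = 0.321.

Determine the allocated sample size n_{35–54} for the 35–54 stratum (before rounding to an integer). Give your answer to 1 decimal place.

370.5

Neyman allocation: nₕ = n·NₕSₕ / Σⱼ NⱼSⱼ.
Σ NⱼSⱼ = 19428·0.753 + 14194·0.321 = 19185.558.
n_{35–54} = 1560·14194·0.321 / 19185.558 = 370.5.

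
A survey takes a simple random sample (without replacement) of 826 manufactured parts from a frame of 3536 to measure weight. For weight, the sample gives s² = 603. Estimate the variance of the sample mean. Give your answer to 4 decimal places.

Under SRS without replacement, Var(ȳ) = (1 − f)·s²/n with f = n/N = 826/3536 = 0.23359729.
Var(ȳ) = (1 − 0.23359729)·603/826 = 0.76640271·0.73002421 = 0.55949254.

0.5595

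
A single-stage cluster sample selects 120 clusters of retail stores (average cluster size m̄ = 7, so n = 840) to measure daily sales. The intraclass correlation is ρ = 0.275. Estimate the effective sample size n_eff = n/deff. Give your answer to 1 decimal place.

317.0

deff = 1 + (7 − 1)·0.275 = 1 + 1.65 = 2.65.
n_eff = 840 / 2.65 = 317.0.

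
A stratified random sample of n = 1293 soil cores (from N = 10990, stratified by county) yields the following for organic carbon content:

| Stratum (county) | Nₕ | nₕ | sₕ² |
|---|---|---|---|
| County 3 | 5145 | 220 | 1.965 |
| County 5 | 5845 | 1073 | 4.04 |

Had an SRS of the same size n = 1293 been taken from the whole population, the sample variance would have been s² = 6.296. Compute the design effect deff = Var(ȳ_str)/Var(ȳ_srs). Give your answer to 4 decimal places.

0.6385

Var(ȳ_str) = Σ Wₕ²(1−fₕ)sₕ²/nₕ with Wₕ = Nₕ/10990:
  County 3: (5145/10990)²·(1−220/5145)·1.965/220 = 0.0018738555
  County 5: (5845/10990)²·(1−1073/5845)·4.04/1073 = 8.6950325 × 10^-4
  → Var(ȳ_str) = 0.0027433588.
Var(ȳ_srs) = (1 − 1293/10990)·6.296/1293 = 0.0042964118.
deff = 0.0027433588 / 0.0042964118 = 0.6385.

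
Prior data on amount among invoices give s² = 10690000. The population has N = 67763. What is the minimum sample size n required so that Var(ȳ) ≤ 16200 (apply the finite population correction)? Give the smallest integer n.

Without fpc, n₀ = s²/D = 10690000/16200 = 659.8765.
With fpc, (1 − n/N)·s²/n ≤ D requires n ≥ n₀/(1 + n₀/N) = 659.8765/(1 + 659.8765/67763) = 653.5126.
Rounding up, n = 654.

654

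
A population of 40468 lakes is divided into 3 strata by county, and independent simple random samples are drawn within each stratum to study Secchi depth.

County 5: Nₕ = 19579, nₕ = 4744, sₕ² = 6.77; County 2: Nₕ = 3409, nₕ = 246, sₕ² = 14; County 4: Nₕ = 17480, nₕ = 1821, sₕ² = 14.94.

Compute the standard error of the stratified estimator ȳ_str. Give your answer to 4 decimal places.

Var(ȳ_str) = Σₕ Wₕ²(1 − fₕ)sₕ²/nₕ with Wₕ = Nₕ/N, N = 40468.
County 5: Wₕ = 0.48381437; term = 0.48381437²·(1 − 0.24230042)·6.77/4744 = 2.5310374 × 10^-4.
County 2: Wₕ = 0.08423940; term = 0.08423940²·(1 − 0.07216192)·14/246 = 3.7471031 × 10^-4.
County 4: Wₕ = 0.43194623; term = 0.43194623²·(1 − 0.10417620)·14.94/1821 = 0.0013712689.
Sum = 0.001999083.
SE = √(0.001999083) = 0.0447.

0.0447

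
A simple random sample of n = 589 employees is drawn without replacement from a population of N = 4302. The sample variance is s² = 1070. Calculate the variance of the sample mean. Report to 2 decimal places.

Under SRS without replacement, Var(ȳ) = (1 − f)·s²/n with f = n/N = 589/4302 = 0.13691306.
Var(ȳ) = (1 − 0.13691306)·1070/589 = 0.86308694·1.8166384 = 1.5679168.

1.57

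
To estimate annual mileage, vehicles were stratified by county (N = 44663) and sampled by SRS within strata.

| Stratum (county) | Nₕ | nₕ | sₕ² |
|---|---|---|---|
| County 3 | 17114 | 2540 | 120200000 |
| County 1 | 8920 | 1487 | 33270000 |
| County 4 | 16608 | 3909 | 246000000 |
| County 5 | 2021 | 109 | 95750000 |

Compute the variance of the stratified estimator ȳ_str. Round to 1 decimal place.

15016.0

Var(ȳ_str) = Σₕ Wₕ²(1 − fₕ)sₕ²/nₕ with Wₕ = Nₕ/N, N = 44663.
County 3: Wₕ = 0.38318071; term = 0.38318071²·(1 − 0.14841650)·120200000/2540 = 5917.0503.
County 1: Wₕ = 0.19971789; term = 0.19971789²·(1 − 0.16670404)·33270000/1487 = 743.66105.
County 4: Wₕ = 0.37185142; term = 0.37185142²·(1 − 0.23536850)·246000000/3909 = 6653.6586.
County 5: Wₕ = 0.04524998; term = 0.04524998²·(1 − 0.05393370)·95750000/109 = 1701.6518.
Sum = 15016.022.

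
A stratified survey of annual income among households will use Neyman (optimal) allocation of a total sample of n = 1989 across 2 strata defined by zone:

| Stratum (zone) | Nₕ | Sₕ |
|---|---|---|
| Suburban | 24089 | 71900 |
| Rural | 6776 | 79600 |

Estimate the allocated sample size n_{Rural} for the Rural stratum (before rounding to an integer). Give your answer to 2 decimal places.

Neyman allocation: nₕ = n·NₕSₕ / Σⱼ NⱼSⱼ.
Σ NⱼSⱼ = 24089·71900 + 6776·79600 = 2.2713687 × 10^9.
n_{Rural} = 1989·6776·79600 / (2.2713687 × 10^9) = 472.32.

472.32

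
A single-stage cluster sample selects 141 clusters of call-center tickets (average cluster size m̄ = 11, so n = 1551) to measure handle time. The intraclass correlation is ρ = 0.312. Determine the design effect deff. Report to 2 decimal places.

4.12

deff = 1 + (11 − 1)·0.312 = 1 + 3.12 = 4.12.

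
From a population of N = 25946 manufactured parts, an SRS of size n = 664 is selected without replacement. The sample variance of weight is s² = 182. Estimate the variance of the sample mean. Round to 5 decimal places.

Under SRS without replacement, Var(ȳ) = (1 − f)·s²/n with f = n/N = 664/25946 = 0.02559161.
Var(ȳ) = (1 − 0.02559161)·182/664 = 0.97440839·0.27409639 = 0.26708182.

0.26708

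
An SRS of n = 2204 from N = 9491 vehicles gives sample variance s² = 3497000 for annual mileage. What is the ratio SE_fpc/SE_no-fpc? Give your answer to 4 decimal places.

f = n/N = 2204/9491 = 0.23222000.
SE_no-fpc = √(s²/n) = 39.832909; SE_fpc = √((1−f)s²/n) = 34.902812.
Ratio = √(1−f) = 0.87623056.

0.8762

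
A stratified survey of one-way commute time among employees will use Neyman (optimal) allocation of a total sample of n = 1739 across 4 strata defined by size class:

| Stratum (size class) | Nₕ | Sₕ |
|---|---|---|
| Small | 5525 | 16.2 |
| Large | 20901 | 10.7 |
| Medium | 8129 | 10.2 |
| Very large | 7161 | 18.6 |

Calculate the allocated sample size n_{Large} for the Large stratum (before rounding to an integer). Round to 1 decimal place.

734.8

Neyman allocation: nₕ = n·NₕSₕ / Σⱼ NⱼSⱼ.
Σ NⱼSⱼ = 5525·16.2 + 20901·10.7 + 8129·10.2 + 7161·18.6 = 529256.1.
n_{Large} = 1739·20901·10.7 / 529256.1 = 734.8.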